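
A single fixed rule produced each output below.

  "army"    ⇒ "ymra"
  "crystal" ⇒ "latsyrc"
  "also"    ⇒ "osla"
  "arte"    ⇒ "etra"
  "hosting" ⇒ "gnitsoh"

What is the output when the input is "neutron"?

Looking at the pairs, the operation is to reverse the string.
Applying that to "neutron" gives "nortuen".

nortuen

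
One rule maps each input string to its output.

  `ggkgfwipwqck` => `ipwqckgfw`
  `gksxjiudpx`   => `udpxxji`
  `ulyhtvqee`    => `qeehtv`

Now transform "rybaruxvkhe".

xvkhearu

In each case the input is transformed by: delete the first 3 characters, then move the first 3 characters to the end (rotate left by 3).
"rybaruxvkhe" → "aruxvkhe" → "xvkhearu".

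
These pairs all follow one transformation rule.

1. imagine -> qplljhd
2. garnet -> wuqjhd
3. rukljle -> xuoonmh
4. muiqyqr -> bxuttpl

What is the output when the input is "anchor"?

In each case the input is transformed by: sort the characters into reverse alphabetical order, then shift every letter 3 places forward in the alphabet (wrapping around).
On "anchor": the first step gives "ronhca", and the second then gives "urqkfd".

urqkfd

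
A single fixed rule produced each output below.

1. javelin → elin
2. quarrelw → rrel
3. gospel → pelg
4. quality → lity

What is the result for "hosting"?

ting

Rule — move the first 3 characters to the end (rotate left by 3), then keep only the first 4 characters.
"hosting" → "ting".
(Check on "gospel": → "pelgos" → "pelg" ✓)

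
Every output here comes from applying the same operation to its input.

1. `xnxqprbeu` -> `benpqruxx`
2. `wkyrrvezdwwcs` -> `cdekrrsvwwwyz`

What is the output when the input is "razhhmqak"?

Looking at the pairs, the operation is to sort the characters into alphabetical order.
"razhhmqak" → "aahhkmqrz".

aahhkmqrz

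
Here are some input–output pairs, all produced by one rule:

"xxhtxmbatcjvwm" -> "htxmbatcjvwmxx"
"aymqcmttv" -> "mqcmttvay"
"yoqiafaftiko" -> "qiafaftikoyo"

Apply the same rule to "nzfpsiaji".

fpsiajinz

Rule — move the first 2 characters to the end (rotate left by 2).
So "nzfpsiaji" becomes "fpsiajinz".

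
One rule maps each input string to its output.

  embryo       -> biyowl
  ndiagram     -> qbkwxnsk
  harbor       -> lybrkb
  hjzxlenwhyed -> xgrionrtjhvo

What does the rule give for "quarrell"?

In each case the input is transformed by: swap the front and back halves of the string, then shift every letter 10 places forward in the alphabet (wrapping around).
Starting from "quarrell": after the first operation, "rellquar"; after the second, "bovvaekb".

bovvaekb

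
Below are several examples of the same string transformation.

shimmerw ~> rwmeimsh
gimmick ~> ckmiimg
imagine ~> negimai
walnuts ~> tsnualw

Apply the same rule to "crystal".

Looking at the pairs, the operation is to reverse the string, then swap each adjacent pair of characters (1↔2, 3↔4, ...).
Applying that to "crystal" gives "alstryc".

alstryc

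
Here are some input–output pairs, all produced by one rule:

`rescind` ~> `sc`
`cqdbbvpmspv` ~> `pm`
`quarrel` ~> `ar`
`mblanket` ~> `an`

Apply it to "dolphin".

lp

What's happening: move the last 3 characters to the front (rotate right by 3), then keep only the last 2 characters.
Starting from "dolphin": after the first operation, "hindolp"; after the second, "lp".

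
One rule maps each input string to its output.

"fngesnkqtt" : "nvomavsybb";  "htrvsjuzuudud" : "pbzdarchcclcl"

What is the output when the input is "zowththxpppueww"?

hwebpbpfxxxcmee

Rule — shift every letter 8 places forward in the alphabet (wrapping around).
On "zowththxpppueww" that produces "hwebpbpfxxxcmee".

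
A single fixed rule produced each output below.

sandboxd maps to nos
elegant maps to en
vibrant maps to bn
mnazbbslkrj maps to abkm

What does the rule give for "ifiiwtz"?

it

The rule is to move the first character to the end, then keep one character in every 3, starting at position 2 (positions 2nd, 5th, 8th, ...).
Working it through for "ifiiwtz": intermediate "fiiwtzi", final "it".
(Check on "sandboxd": → "andboxds" → "nos" ✓)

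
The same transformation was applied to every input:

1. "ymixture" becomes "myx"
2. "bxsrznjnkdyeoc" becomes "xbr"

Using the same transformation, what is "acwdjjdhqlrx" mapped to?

Each output is the input with this applied: swap each adjacent pair of characters (1↔2, 3↔4, ...), then keep only the first 3 characters.
For "acwdjjdhqlrx", step one produces "cadwjjhdlqxr"; step two turns that into "cad".

cad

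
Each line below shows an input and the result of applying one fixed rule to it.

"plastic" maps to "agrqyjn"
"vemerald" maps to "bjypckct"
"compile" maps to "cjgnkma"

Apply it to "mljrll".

In each case the input is transformed by: reverse the string, then shift every letter 2 places backward in the alphabet (wrapping around).
"mljrll" → "llrjlm" → "jjphjk".

jjphjk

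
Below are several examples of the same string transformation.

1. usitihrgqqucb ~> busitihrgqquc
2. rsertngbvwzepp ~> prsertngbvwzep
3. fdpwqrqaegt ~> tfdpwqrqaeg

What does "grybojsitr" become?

The pattern: move the last character to the front.
So "grybojsitr" becomes "rgrybojsit".

rgrybojsit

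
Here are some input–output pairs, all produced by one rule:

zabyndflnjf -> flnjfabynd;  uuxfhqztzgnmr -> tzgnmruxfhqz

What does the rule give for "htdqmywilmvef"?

ilmveftdqmyw

In each case the input is transformed by: delete the first character, then swap the front and back halves of the string.
Doing the same to "htdqmywilmvef": "ilmveftdqmyw".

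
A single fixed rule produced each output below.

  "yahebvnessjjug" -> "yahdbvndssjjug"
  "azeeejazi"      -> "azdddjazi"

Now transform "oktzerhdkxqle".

oktzdrhdkxqld

The transformation: replace every "e" with "d".
Applying that to "oktzerhdkxqle" gives "oktzdrhdkxqld".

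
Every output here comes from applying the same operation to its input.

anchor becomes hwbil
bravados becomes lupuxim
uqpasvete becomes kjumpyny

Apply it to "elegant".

fyauhn

The rule is to shift every letter 6 places backward in the alphabet (wrapping around), then delete the first character.
On "elegant": the first step gives "yfyauhn", and the second then gives "fyauhn".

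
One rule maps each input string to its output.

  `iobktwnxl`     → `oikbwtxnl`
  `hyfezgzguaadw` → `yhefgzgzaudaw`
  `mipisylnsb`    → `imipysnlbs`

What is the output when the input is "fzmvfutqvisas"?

The rule is to swap each adjacent pair of characters (1↔2, 3↔4, ...).
For "fzmvfutqvisas" the result is "zfvmufqtivass".

zfvmufqtivass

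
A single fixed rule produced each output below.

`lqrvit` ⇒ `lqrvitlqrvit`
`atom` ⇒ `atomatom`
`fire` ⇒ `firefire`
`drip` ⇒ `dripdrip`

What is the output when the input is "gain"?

What's happening: write the whole string twice.
Applying that to "gain" gives "gaingain".

gaingain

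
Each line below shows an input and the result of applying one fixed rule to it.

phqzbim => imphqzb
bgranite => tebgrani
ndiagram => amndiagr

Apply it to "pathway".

aypathw

The pattern: move the last 2 characters to the front (rotate right by 2).
On "pathway" that produces "aypathw".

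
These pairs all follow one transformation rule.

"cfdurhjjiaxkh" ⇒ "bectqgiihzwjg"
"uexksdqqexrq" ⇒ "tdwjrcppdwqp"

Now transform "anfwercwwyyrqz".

zmevdqbvvxxqpy

What's happening: shift every letter 1 place backward in the alphabet (wrapping around).
On "anfwercwwyyrqz" that produces "zmevdqbvvxxqpy".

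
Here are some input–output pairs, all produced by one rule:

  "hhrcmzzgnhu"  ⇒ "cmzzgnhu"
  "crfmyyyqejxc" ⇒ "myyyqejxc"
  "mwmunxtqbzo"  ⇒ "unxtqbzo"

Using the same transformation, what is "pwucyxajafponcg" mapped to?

cyxajafponcg

The pattern: delete the first 3 characters.
On "pwucyxajafponcg" that produces "cyxajafponcg".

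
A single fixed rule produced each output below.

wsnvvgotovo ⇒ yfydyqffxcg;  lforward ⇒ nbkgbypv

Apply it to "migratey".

iodkbqsw

The pattern: reverse the string, then shift every letter 10 places forward in the alphabet (wrapping around).
Applying both steps to "migratey": "yetargim", then "iodkbqsw".
(Check on "lforward": → "drawrofl" → "nbkgbypv" ✓)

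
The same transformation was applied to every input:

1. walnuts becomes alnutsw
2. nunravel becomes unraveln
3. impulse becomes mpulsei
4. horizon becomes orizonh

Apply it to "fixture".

ixturef

Looking at the pairs, the operation is to move the first character to the end.
So "fixture" becomes "ixturef".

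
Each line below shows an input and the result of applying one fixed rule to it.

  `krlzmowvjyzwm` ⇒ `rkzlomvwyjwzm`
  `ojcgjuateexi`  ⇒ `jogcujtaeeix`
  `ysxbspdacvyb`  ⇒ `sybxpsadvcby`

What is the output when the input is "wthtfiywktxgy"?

twthifwytkgxy

The transformation: swap each adjacent pair of characters (1↔2, 3↔4, ...).
For "wthtfiywktxgy" the result is "twthifwytkgxy".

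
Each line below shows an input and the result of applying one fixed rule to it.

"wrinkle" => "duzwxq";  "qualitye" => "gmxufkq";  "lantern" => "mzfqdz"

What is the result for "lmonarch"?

The rule is to shift every letter 12 places forward in the alphabet (wrapping around), then delete the first character.
"lmonarch" → "yazmdot".

yazmdot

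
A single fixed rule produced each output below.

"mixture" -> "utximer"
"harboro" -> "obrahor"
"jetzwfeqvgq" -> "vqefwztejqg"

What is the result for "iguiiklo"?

kiiugiol

The rule is to move the last 2 characters to the front (rotate right by 2), then reverse the string.
Applying both steps to "iguiiklo": "loiguiik", then "kiiugiol".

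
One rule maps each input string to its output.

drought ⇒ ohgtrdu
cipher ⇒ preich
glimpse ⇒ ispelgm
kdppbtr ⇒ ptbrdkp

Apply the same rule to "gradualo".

aauolrgd

The pattern: swap each adjacent pair of characters (1↔2, 3↔4, ...), then move the first 3 characters to the end (rotate left by 3).
On "gradualo": the first step gives "rgdaauol", and the second then gives "aauolrgd".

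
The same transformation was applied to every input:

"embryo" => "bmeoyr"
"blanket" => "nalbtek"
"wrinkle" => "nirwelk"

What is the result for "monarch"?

anomhcr

What's happening: reverse the string, then move the first 3 characters to the end (rotate left by 3).
On "monarch" that produces "anomhcr".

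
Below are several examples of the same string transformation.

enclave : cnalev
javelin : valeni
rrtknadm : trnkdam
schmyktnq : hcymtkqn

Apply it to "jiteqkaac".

What's happening: delete the first character, then swap each adjacent pair of characters (1↔2, 3↔4, ...).
Doing the same to "jiteqkaac": "tiqeakca".

tiqeakca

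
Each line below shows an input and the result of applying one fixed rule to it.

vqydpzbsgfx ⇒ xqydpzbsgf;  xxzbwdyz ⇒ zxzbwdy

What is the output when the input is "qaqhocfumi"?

The transformation: swap the first and last characters, then delete the last character.
On "qaqhocfumi": the first step gives "iaqhocfumq", and the second then gives "iaqhocfum".
(Check on "xxzbwdyz": → "zxzbwdyx" → "zxzbwdy" ✓)

iaqhocfum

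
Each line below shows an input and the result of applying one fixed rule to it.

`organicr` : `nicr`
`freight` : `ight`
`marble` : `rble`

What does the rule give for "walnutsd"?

Each output is the input with this applied: keep only the last 4 characters.
Applying that to "walnutsd" gives "utsd".

utsd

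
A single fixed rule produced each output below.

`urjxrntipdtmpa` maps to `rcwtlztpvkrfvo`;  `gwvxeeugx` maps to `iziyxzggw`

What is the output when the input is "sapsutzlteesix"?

kzucruwvbnvggu

In each case the input is transformed by: shift every letter 2 places forward in the alphabet (wrapping around), then move the last 2 characters to the front (rotate right by 2).
On "sapsutzlteesix": the first step gives "ucruwvbnvggukz", and the second then gives "kzucruwvbnvggu".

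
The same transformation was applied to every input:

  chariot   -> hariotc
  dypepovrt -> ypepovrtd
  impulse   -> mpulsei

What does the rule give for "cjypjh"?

jypjhc

Each output is the input with this applied: move the first character to the end.
On "cjypjh" that produces "jypjhc".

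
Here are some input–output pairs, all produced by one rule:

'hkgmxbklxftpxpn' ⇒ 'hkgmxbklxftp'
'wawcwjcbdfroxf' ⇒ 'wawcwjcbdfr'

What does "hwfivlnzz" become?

Looking at the pairs, the operation is to delete the last 3 characters.
Applying that to "hwfivlnzz" gives "hwfivl".

hwfivl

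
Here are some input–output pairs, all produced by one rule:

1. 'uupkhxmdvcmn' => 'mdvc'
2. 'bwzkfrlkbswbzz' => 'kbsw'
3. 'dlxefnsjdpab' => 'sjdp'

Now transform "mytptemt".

temt

The transformation: swap the front and back halves of the string, then keep only the first 4 characters.
So "mytptemt" becomes "temt".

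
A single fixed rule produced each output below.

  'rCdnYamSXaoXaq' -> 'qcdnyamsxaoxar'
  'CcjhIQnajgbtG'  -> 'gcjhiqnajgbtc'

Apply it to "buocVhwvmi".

Each output is the input with this applied: swap the first and last characters, then convert every letter to lowercase.
Applying both steps to "buocVhwvmi": "iuocVhwvmb", then "iuocvhwvmb".

iuocvhwvmb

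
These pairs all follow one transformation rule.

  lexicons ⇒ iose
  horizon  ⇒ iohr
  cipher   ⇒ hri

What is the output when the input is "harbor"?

bra

Rule — move the first 3 characters to the end (rotate left by 3), then keep every other character starting from the first (positions 1st, 3rd, 5th, ...).
"harbor" → "borhar" → "bra".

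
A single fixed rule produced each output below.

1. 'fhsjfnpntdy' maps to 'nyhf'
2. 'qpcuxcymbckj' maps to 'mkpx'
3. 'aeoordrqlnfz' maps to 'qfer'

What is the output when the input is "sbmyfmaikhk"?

The rule is to keep one character in every 3, starting at position 2 (positions 2nd, 5th, 8th, ...), then move the last 2 characters to the front (rotate right by 2).
Working it through for "sbmyfmaikhk": intermediate "bfik", final "ikbf".
(Check on "fhsjfnpntdy": → "hfny" → "nyhf" ✓)

ikbf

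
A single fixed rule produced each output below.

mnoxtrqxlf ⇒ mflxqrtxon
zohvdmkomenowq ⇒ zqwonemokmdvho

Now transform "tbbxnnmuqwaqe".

The rule is to move the first character to the end, then reverse the string.
On "tbbxnnmuqwaqe": the first step gives "bbxnnmuqwaqet", and the second then gives "teqawqumnnxbb".

teqawqumnnxbb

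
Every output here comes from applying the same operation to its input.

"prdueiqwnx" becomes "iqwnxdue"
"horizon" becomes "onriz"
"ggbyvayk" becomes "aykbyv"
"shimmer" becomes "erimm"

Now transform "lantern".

rnnte

The transformation: delete the first 2 characters, then move the first 3 characters to the end (rotate left by 3).
Starting from "lantern": after the first operation, "ntern"; after the second, "rnnte".
(Check on "ggbyvayk": → "byvayk" → "aykbyv" ✓)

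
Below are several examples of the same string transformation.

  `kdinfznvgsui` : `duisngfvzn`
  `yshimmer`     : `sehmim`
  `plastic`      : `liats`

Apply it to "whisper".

The pattern: take characters alternately from the front and the back (1st, last, 2nd, 2nd-last, ...), then delete the first 2 characters.
"whisper" → "wrheips" → "heips".

heips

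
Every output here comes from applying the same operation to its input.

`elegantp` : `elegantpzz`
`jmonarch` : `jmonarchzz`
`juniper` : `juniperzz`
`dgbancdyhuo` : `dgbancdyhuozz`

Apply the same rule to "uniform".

uniformzz

Rule — append "zz".
Doing the same to "uniform": "uniformzz".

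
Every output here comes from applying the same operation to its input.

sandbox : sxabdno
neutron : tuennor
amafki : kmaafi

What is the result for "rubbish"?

Each output is the input with this applied: sort the characters into alphabetical order, then move the last 2 characters to the front (rotate right by 2).
On "rubbish": the first step gives "bbhirsu", and the second then gives "subbhir".

subbhir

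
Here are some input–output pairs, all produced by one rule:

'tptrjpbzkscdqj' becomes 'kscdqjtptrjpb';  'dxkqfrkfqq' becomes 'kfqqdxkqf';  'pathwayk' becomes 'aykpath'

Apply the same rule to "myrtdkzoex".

Looking at the pairs, the operation is to swap the front and back halves of the string, then delete the first character.
On "myrtdkzoex": the first step gives "kzoexmyrtd", and the second then gives "zoexmyrtd".
(Check on "dxkqfrkfqq": → "rkfqqdxkqf" → "kfqqdxkqf" ✓)

zoexmyrtd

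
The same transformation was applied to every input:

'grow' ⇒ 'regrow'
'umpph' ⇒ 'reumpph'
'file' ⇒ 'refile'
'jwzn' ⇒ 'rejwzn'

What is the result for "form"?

Each output is the input with this applied: prepend "re".
Doing the same to "form": "reform".

reform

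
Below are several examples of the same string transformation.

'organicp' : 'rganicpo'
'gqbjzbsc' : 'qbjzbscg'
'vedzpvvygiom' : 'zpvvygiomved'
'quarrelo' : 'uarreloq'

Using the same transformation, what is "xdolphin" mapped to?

Looking at the pairs, the operation is to move the last 3 characters to the front (rotate right by 3), then swap the front and back halves of the string.
"xdolphin" → "hinxdolp" → "dolphinx".

dolphinx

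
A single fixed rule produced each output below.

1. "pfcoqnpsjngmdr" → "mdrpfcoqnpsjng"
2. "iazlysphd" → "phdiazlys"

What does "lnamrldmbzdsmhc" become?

mhclnamrldmbzds

The pattern: move the last 3 characters to the front (rotate right by 3).
So "lnamrldmbzdsmhc" becomes "mhclnamrldmbzds".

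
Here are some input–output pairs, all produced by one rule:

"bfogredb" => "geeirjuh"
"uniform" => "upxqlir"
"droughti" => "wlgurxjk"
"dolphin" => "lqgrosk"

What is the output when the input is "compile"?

ohfrpsl

In each case the input is transformed by: shift every letter 3 places forward in the alphabet (wrapping around), then move the last 2 characters to the front (rotate right by 2).
On "compile": the first step gives "frpsloh", and the second then gives "ohfrpsl".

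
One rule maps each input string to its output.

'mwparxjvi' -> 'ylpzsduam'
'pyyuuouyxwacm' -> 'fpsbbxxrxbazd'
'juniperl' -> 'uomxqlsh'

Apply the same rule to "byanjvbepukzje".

mhebdqmyehsxnc

The transformation: shift every letter 3 places forward in the alphabet (wrapping around), then move the last 2 characters to the front (rotate right by 2).
Working it through for "byanjvbepukzje": intermediate "ebdqmyehsxncmh", final "mhebdqmyehsxnc".
(Check on "pyyuuouyxwacm": → "sbbxxrxbazdfp" → "fpsbbxxrxbazd" ✓)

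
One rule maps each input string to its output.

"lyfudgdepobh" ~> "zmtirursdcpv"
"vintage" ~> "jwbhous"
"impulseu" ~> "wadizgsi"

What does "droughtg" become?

rfciuvhu

Each output is the input with this applied: shift every letter 12 places backward in the alphabet (wrapping around).
On "droughtg" that produces "rfciuvhu".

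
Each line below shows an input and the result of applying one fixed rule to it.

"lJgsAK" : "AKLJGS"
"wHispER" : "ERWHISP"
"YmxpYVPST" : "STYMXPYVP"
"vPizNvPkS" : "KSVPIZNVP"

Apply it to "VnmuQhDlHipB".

Rule — move the last 2 characters to the front (rotate right by 2), then convert every letter to uppercase.
On "VnmuQhDlHipB": the first step gives "pBVnmuQhDlHi", and the second then gives "PBVNMUQHDLHI".

PBVNMUQHDLHI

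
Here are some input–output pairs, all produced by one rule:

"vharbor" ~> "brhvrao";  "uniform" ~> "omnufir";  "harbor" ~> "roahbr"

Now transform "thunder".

drhtnue

Each output is the input with this applied: swap each adjacent pair of characters (1↔2, 3↔4, ...), then move the last 2 characters to the front (rotate right by 2).
"thunder" → "htnuedr" → "drhtnue".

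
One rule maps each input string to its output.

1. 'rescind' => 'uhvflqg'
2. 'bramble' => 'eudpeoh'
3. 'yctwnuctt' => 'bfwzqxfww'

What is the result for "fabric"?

ideulf

The transformation: shift every letter 3 places forward in the alphabet (wrapping around).
For "fabric" the result is "ideulf".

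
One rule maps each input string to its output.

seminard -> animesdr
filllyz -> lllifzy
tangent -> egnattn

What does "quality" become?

Looking at the pairs, the operation is to move the last 2 characters to the front (rotate right by 2), then reverse the string.
"quality" → "tyquali" → "ilauqyt".
(Check on "tangent": → "nttange" → "egnattn" ✓)

ilauqyt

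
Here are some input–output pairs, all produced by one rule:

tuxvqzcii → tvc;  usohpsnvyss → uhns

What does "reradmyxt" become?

What's happening: keep one character in every 3, starting at position 1 (positions 1st, 4th, 7th, ...).
"reradmyxt" → "ray".

ray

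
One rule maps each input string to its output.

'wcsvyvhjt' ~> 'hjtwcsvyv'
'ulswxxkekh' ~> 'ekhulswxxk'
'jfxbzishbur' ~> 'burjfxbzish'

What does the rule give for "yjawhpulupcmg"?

Rule — move the last 3 characters to the front (rotate right by 3).
On "yjawhpulupcmg" that produces "cmgyjawhpulup".

cmgyjawhpulup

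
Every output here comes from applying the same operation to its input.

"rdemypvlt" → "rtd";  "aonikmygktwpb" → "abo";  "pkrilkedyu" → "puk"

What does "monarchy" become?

The transformation: take characters alternately from the front and the back (1st, last, 2nd, 2nd-last, ...), then keep only the first 3 characters.
On "monarchy": the first step gives "myohncar", and the second then gives "myo".

myo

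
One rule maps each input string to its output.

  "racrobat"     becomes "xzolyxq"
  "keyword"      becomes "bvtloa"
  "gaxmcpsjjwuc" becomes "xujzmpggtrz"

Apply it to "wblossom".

Rule — shift every letter 3 places backward in the alphabet (wrapping around), then delete the first character.
On "wblossom": the first step gives "tyilpplj", and the second then gives "yilpplj".

yilpplj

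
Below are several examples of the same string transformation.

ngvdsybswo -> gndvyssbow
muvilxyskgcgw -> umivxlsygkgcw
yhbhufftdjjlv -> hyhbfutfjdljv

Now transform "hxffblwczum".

xhfflbcwuzm

Rule — swap each adjacent pair of characters (1↔2, 3↔4, ...).
"hxffblwczum" → "xhfflbcwuzm".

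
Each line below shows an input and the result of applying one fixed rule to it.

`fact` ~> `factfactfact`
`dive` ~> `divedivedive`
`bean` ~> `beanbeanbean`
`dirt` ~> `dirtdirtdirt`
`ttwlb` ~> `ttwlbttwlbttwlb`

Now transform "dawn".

dawndawndawn

The pattern: write the whole string 3 times in a row.
Applying that to "dawn" gives "dawndawndawn".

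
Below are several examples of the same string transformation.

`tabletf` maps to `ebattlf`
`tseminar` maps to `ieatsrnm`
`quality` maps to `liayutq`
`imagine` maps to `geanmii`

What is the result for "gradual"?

In each case the input is transformed by: sort the characters into reverse alphabetical order, then move the last 3 characters to the front (rotate right by 3).
Doing the same to "gradual": "daaurlg".

daaurlg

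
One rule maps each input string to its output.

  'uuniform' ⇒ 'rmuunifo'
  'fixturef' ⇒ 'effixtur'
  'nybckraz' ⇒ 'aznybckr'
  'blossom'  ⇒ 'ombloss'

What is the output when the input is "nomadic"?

icnomad

Looking at the pairs, the operation is to move the last 2 characters to the front (rotate right by 2).
So "nomadic" becomes "icnomad".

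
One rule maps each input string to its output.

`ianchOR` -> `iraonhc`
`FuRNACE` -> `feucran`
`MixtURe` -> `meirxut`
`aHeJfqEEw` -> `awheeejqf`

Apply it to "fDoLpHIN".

fndiohlp

Rule — take characters alternately from the front and the back (1st, last, 2nd, 2nd-last, ...), then convert every letter to lowercase.
Working it through for "fDoLpHIN": intermediate "fNDIoHLp", final "fndiohlp".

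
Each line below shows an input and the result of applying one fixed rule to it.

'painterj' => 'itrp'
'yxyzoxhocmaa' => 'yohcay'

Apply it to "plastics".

atcp

In each case the input is transformed by: keep every other character starting from the first (positions 1st, 3rd, 5th, ...), then move the first character to the end.
For "plastics", step one produces "patc"; step two turns that into "atcp".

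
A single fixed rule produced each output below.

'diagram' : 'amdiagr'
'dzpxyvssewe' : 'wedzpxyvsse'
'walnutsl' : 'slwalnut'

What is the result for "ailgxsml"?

mlailgxs

Looking at the pairs, the operation is to move the last 2 characters to the front (rotate right by 2).
Doing the same to "ailgxsml": "mlailgxs".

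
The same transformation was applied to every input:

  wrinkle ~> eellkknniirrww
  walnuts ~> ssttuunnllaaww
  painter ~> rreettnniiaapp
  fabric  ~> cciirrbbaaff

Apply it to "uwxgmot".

Looking at the pairs, the operation is to double every character, then reverse the string.
Working it through for "uwxgmot": intermediate "uuwwxxggmmoott", final "ttoommggxxwwuu".

ttoommggxxwwuu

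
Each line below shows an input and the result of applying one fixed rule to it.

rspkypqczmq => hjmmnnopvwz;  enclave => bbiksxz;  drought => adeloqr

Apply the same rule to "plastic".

In each case the input is transformed by: shift every letter 3 places backward in the alphabet (wrapping around), then sort the characters into alphabetical order.
"plastic" → "mixpqfz" → "fimpqxz".
(Check on "rspkypqczmq": → "opmhvmnzwjn" → "hjmmnnopvwz" ✓)

fimpqxz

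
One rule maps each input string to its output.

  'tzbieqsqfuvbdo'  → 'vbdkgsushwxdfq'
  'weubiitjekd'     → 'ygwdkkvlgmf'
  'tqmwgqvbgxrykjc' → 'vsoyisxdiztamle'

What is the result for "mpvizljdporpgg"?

The rule is to shift every letter 2 places forward in the alphabet (wrapping around).
Doing the same to "mpvizljdporpgg": "orxkbnlfrqtrii".

orxkbnlfrqtrii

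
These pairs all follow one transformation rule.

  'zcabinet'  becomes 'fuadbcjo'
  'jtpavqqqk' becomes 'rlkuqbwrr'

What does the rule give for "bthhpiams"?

The rule is to move the last 2 characters to the front (rotate right by 2), then shift every letter 1 place forward in the alphabet (wrapping around).
"bthhpiams" → "msbthhpia" → "ntcuiiqjb".
(Check on "jtpavqqqk": → "qkjtpavqq" → "rlkuqbwrr" ✓)

ntcuiiqjb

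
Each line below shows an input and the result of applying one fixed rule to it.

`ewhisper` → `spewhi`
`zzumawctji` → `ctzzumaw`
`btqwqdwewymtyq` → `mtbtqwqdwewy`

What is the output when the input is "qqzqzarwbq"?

The transformation: delete the last 2 characters, then move the last 2 characters to the front (rotate right by 2).
So "qqzqzarwbq" becomes "rwqqzqza".

rwqqzqza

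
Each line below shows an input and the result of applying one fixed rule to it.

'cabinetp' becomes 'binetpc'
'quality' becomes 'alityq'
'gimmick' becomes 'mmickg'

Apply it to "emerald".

The pattern: move the first 2 characters to the end (rotate left by 2), then delete the last character.
On "emerald": the first step gives "eraldem", and the second then gives "eralde".

eralde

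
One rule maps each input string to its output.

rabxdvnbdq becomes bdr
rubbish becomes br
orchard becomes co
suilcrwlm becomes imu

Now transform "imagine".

Looking at the pairs, the operation is to sort the characters into alphabetical order, then keep one character in every 3, starting at position 2 (positions 2nd, 5th, 8th, ...).
On "imagine": the first step gives "aegiimn", and the second then gives "ei".
(Check on "rabxdvnbdq": → "abbddnqrvx" → "bdr" ✓)

ei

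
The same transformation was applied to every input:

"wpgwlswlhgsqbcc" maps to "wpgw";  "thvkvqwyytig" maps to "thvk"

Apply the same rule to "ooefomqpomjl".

Each output is the input with this applied: keep only the first 4 characters.
On "ooefomqpomjl" that produces "ooef".

ooef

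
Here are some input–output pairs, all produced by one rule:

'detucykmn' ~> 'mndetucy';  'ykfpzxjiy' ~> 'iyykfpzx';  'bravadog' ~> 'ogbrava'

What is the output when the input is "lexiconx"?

nxlexic

The rule is to move the last 2 characters to the front (rotate right by 2), then delete the last character.
On "lexiconx": the first step gives "nxlexico", and the second then gives "nxlexic".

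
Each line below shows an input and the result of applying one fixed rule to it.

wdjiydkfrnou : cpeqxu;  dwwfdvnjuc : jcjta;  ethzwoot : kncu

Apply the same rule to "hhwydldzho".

Looking at the pairs, the operation is to keep every other character starting from the first (positions 1st, 3rd, 5th, ...), then shift every letter 6 places forward in the alphabet (wrapping around).
For "hhwydldzho" the result is "ncjjn".

ncjjn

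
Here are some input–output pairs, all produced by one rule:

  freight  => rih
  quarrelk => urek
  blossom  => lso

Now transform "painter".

The transformation: keep every other character starting from the second (positions 2nd, 4th, 6th, ...).
"painter" → "ane".

ane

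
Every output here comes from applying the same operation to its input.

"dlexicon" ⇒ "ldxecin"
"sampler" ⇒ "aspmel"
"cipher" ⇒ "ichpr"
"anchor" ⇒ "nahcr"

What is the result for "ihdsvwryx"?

In each case the input is transformed by: swap each adjacent pair of characters (1↔2, 3↔4, ...), then delete the last character.
Working it through for "ihdsvwryx": intermediate "hisdwvyrx", final "hisdwvyr".

hisdwvyr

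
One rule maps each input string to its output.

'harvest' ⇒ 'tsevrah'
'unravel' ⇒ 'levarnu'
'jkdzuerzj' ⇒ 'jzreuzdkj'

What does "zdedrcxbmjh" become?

What's happening: reverse the string.
On "zdedrcxbmjh" that produces "hjmbxcrdedz".

hjmbxcrdedz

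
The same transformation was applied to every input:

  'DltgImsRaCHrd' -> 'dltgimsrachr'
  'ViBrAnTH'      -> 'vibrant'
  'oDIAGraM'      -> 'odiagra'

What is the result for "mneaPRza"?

mneaprz

What's happening: delete the last character, then convert every letter to lowercase.
For "mneaPRza" the result is "mneaprz".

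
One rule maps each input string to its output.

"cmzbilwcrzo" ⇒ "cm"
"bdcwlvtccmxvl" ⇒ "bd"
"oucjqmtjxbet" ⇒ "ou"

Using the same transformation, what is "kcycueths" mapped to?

kc

The transformation: keep only the first 2 characters.
For "kcycueths" the result is "kc".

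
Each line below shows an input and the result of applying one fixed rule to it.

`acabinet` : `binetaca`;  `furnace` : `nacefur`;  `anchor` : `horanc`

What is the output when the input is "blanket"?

The pattern: move the first 3 characters to the end (rotate left by 3).
Applying that to "blanket" gives "nketbla".

nketbla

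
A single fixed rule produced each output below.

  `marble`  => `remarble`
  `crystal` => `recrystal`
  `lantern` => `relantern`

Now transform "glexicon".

reglexicon

The pattern: prepend "re".
On "glexicon" that produces "reglexicon".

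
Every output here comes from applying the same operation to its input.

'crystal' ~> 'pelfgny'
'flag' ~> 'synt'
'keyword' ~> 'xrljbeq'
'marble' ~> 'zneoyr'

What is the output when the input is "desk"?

What's happening: shift every letter 13 places forward in the alphabet (wrapping around) — i.e. ROT13.
On "desk" that produces "qrfx".

qrfx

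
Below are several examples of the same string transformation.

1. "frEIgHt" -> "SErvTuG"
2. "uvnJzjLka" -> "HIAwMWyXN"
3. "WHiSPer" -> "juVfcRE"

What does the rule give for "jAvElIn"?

WnIrYvA

Looking at the pairs, the operation is to flip the case of every letter, then shift every letter 13 places forward in the alphabet (wrapping around) — i.e. ROT13.
So "jAvElIn" becomes "WnIrYvA".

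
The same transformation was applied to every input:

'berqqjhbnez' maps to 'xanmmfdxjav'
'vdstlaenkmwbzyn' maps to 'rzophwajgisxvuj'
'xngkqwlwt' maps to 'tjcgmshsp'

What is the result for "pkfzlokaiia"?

Looking at the pairs, the operation is to shift every letter 4 places backward in the alphabet (wrapping around).
"pkfzlokaiia" → "lgbvhkgweew".

lgbvhkgweew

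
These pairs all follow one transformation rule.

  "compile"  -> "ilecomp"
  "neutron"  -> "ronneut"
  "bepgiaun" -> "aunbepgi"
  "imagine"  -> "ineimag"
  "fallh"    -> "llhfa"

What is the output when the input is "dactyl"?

tyldac

The transformation: move the last 3 characters to the front (rotate right by 3).
Applying that to "dactyl" gives "tyldac".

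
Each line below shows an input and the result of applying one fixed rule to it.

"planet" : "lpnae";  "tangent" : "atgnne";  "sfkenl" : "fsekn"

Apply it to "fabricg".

afrbci

Looking at the pairs, the operation is to delete the last character, then swap each adjacent pair of characters (1↔2, 3↔4, ...).
"fabricg" → "fabric" → "afrbci".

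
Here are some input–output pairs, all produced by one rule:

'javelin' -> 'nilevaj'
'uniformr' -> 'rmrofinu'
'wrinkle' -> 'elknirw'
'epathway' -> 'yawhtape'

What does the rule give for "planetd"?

dtenalp

The pattern: reverse the string.
"planetd" → "dtenalp".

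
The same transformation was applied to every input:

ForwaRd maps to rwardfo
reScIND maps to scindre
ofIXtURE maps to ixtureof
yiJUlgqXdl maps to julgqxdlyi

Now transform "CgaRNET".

arnetcg

Rule — move the first 2 characters to the end (rotate left by 2), then convert every letter to lowercase.
Applying both steps to "CgaRNET": "aRNETCg", then "arnetcg".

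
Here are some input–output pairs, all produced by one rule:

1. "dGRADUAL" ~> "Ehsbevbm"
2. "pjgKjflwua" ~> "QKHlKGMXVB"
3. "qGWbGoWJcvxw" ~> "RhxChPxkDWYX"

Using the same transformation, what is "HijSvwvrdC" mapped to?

In each case the input is transformed by: shift every letter 1 place forward in the alphabet (wrapping around), then flip the case of every letter.
Starting from "HijSvwvrdC": after the first operation, "IjkTwxwseD"; after the second, "iJKtWXWSEd".

iJKtWXWSEd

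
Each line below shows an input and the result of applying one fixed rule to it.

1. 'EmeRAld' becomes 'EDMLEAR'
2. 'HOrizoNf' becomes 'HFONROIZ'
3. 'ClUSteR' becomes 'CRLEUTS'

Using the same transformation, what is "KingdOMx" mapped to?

Rule — take characters alternately from the front and the back (1st, last, 2nd, 2nd-last, ...), then convert every letter to uppercase.
For "KingdOMx", step one produces "KxiMnOgd"; step two turns that into "KXIMNOGD".
(Check on "ClUSteR": → "CRleUtS" → "CRLEUTS" ✓)

KXIMNOGD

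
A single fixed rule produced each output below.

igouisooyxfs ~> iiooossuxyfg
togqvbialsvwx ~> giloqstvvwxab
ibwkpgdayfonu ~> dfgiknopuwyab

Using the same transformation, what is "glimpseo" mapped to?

What's happening: sort the characters into alphabetical order, then move the first 2 characters to the end (rotate left by 2).
Working it through for "glimpseo": intermediate "egilmops", final "ilmopseg".

ilmopseg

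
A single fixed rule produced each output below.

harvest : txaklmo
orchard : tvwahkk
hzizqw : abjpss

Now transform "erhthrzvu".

xaakkmnos

What's happening: sort the characters into alphabetical order, then shift every letter 7 places backward in the alphabet (wrapping around).
"erhthrzvu" → "ehhrrtuvz" → "xaakkmnos".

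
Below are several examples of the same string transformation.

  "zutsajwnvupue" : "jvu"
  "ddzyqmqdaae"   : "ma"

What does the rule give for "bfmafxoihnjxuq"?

xhx

Rule — keep one character in every 3, starting at position 3 (positions 3rd, 6th, 9th, ...), then delete the first character.
For "bfmafxoihnjxuq", step one produces "mxhx"; step two turns that into "xhx".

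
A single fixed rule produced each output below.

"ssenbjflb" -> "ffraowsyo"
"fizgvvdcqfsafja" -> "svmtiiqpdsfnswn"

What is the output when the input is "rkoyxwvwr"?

Each output is the input with this applied: shift every letter 13 places forward in the alphabet (wrapping around) — i.e. ROT13.
Applying that to "rkoyxwvwr" gives "exblkjije".

exblkjije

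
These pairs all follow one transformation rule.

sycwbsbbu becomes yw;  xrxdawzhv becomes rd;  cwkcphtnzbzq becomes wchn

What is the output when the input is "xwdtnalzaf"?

wta

In each case the input is transformed by: keep every other character starting from the second (positions 2nd, 4th, 6th, ...), then delete the last 2 characters.
For "xwdtnalzaf", step one produces "wtazf"; step two turns that into "wta".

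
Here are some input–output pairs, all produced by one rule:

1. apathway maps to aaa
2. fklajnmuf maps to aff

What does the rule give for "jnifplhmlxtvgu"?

The transformation: sort the characters into alphabetical order, then keep only the first 3 characters.
For "jnifplhmlxtvgu", step one produces "fghijllmnptuvx"; step two turns that into "fgh".

fgh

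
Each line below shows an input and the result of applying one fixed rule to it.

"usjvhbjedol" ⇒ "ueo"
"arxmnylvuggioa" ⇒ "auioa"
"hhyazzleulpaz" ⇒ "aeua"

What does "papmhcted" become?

In each case the input is transformed by: keep only the vowels.
For "papmhcted" the result is "ae".

ae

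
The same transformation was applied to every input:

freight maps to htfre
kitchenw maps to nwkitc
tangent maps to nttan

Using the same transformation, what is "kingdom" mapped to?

What's happening: move the last 2 characters to the front (rotate right by 2), then delete the last 2 characters.
Applying both steps to "kingdom": "omkingd", then "omkin".

omkin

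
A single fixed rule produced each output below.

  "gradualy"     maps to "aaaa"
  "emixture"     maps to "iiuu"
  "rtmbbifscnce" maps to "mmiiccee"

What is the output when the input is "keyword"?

yyrr

The pattern: keep one character in every 3, starting at position 3 (positions 3rd, 6th, 9th, ...), then double every character.
Working it through for "keyword": intermediate "yr", final "yyrr".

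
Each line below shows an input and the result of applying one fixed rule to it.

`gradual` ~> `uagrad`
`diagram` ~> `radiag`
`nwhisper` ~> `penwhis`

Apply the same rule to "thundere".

The pattern: delete the last character, then move the last 2 characters to the front (rotate right by 2).
Applying both steps to "thundere": "thunder", then "erthund".

erthund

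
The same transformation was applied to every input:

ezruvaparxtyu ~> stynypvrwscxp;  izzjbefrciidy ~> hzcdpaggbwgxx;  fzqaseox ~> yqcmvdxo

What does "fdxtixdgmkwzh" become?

rgvbekiuxfdbv

The pattern: move the first 3 characters to the end (rotate left by 3), then shift every letter 2 places backward in the alphabet (wrapping around).
Applying both steps to "fdxtixdgmkwzh": "tixdgmkwzhfdx", then "rgvbekiuxfdbv".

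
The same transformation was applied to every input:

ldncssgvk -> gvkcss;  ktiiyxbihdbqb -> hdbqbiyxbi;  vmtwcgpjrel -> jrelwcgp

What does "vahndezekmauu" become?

The transformation: delete the first 3 characters, then swap the front and back halves of the string.
Applying that to "vahndezekmauu" gives "kmauundeze".

kmauundeze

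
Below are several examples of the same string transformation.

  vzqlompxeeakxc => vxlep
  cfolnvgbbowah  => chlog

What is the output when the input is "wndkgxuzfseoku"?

wkksu

Rule — keep one character in every 3, starting at position 1 (positions 1st, 4th, 7th, ...), then take characters alternately from the front and the back (1st, last, 2nd, 2nd-last, ...).
Working it through for "wndkgxuzfseoku": intermediate "wkusk", final "wkksu".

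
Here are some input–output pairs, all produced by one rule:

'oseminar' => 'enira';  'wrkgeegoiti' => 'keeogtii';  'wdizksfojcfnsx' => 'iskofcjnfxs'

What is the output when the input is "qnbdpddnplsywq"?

The rule is to swap each adjacent pair of characters (1↔2, 3↔4, ...), then delete the first 3 characters.
On "qnbdpddnplsywq": the first step gives "nqdbdpndlpysqw", and the second then gives "bdpndlpysqw".
(Check on "wdizksfojcfnsx": → "dwziskofcjnfxs" → "iskofcjnfxs" ✓)

bdpndlpysqw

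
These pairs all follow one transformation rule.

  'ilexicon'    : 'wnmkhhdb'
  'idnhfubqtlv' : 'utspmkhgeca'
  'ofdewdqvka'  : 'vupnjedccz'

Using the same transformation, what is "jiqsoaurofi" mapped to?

trqpnnihhez

The transformation: sort the characters into reverse alphabetical order, then shift every letter 1 place backward in the alphabet (wrapping around).
Applying both steps to "jiqsoaurofi": "usrqoojiifa", then "trqpnnihhez".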